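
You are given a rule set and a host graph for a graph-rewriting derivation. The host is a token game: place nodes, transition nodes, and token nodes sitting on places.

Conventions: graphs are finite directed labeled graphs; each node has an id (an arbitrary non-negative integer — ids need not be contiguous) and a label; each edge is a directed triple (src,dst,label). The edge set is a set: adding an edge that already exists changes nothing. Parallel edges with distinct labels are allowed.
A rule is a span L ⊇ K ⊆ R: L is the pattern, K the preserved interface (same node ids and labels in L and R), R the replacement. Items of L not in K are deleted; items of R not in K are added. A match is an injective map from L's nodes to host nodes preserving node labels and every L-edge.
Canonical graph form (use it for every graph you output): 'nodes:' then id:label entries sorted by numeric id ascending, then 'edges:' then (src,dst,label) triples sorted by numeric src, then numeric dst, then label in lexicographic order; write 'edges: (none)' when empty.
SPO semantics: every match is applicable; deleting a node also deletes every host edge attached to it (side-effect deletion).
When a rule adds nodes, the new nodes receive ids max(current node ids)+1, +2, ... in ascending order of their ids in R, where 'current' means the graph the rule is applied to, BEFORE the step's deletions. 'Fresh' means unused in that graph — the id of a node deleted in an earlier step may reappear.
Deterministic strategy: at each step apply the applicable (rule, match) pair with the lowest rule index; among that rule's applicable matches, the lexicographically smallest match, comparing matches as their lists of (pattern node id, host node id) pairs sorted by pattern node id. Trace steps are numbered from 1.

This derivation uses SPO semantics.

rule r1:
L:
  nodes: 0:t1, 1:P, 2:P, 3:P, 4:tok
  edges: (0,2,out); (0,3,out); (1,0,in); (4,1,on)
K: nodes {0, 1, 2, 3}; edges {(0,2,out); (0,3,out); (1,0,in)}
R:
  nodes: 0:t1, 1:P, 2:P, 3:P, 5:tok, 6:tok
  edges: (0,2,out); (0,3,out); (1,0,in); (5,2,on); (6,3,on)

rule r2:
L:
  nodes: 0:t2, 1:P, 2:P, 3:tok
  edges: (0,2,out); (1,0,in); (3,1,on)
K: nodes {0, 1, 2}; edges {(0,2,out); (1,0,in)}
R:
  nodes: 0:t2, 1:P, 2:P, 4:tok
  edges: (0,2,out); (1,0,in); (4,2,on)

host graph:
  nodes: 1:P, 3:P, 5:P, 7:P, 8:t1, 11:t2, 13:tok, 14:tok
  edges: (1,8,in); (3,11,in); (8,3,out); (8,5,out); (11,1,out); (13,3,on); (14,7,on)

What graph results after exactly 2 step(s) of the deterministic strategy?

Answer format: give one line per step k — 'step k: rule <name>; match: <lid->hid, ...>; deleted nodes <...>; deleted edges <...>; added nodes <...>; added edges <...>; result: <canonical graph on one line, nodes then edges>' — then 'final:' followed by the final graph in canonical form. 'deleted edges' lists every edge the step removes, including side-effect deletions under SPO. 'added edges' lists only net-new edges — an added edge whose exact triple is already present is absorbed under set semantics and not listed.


step 1: rule r2; match: 0->11, 1->3, 2->1, 3->13; deleted nodes 13; deleted edges (13,3,on); added nodes 15; added edges (15,1,on); result: nodes: 1:P, 3:P, 5:P, 7:P, 8:t1, 11:t2, 14:tok, 15:tok edges: (1,8,in); (3,11,in); (8,3,out); (8,5,out); (11,1,out); (14,7,on); (15,1,on)
step 2: rule r1; match: 0->8, 1->1, 2->3, 3->5, 4->15; deleted nodes 15; deleted edges (15,1,on); added nodes 16, 17; added edges (16,3,on); (17,5,on); result: nodes: 1:P, 3:P, 5:P, 7:P, 8:t1, 11:t2, 14:tok, 16:tok, 17:tok edges: (1,8,in); (3,11,in); (8,3,out); (8,5,out); (11,1,out); (14,7,on); (16,3,on); (17,5,on)
final:
nodes: 1:P, 3:P, 5:P, 7:P, 8:t1, 11:t2, 14:tok, 16:tok, 17:tok
edges: (1,8,in); (3,11,in); (8,3,out); (8,5,out); (11,1,out); (14,7,on); (16,3,on); (17,5,on)


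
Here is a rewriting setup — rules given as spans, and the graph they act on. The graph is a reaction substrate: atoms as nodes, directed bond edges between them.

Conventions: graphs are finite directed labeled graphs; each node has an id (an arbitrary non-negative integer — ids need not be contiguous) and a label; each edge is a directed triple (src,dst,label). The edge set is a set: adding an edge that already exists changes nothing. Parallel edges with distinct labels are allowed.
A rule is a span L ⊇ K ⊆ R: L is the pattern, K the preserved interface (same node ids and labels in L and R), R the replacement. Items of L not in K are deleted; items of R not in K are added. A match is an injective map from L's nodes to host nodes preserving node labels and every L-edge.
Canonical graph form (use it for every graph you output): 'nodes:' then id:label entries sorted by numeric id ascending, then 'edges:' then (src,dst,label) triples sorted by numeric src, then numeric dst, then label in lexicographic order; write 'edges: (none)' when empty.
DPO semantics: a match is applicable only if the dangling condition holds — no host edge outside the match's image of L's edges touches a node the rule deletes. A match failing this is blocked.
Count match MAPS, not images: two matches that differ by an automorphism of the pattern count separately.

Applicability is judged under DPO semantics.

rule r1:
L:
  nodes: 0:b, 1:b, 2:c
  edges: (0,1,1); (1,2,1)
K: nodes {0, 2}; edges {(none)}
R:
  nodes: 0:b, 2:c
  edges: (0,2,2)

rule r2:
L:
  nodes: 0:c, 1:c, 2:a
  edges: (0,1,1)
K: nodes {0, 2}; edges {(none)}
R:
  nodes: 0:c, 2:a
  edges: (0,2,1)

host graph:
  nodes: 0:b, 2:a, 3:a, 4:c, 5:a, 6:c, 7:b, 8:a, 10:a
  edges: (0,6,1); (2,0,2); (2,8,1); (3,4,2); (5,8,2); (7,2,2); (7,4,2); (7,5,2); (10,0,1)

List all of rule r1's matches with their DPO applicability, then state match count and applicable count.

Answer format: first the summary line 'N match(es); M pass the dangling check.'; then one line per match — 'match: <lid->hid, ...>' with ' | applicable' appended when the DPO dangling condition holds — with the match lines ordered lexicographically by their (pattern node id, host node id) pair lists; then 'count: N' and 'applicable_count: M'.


0 match(es); 0 pass the dangling check.
count: 0
applicable_count: 0


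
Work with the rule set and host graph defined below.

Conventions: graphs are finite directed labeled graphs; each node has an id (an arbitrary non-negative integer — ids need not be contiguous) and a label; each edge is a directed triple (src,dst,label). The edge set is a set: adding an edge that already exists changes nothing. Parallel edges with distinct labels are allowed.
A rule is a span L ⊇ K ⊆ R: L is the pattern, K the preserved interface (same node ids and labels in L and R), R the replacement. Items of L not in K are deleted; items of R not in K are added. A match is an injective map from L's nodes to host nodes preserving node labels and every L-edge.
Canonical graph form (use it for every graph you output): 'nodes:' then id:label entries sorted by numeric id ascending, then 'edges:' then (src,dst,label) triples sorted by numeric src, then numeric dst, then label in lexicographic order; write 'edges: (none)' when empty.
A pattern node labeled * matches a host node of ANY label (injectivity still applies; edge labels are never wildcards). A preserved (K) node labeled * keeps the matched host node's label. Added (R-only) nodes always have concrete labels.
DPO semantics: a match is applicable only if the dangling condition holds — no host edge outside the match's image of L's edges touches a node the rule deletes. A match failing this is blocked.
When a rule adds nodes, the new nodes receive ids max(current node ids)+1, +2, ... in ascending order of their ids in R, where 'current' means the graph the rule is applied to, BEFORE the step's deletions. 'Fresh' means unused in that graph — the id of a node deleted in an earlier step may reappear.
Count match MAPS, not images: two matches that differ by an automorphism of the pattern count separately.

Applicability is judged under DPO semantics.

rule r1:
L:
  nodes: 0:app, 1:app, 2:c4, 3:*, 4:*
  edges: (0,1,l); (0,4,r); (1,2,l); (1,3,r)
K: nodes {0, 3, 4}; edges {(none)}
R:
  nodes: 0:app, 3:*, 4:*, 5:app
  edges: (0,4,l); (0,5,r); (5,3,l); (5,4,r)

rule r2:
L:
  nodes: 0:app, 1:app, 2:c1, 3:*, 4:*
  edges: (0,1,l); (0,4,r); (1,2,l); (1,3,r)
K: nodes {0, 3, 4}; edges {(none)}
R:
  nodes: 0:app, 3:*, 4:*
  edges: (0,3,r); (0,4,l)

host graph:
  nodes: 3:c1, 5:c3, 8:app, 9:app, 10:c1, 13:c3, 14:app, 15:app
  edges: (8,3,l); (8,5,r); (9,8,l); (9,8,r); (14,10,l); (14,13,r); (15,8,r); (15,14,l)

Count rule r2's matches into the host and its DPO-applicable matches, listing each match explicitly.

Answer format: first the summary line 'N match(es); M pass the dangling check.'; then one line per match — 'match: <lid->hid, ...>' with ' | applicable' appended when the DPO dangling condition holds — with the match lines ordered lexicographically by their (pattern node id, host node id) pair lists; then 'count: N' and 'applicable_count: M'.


1 match(es); 1 pass the dangling check.
match: 0->15, 1->14, 2->10, 3->13, 4->8 | applicable
count: 1
applicable_count: 1


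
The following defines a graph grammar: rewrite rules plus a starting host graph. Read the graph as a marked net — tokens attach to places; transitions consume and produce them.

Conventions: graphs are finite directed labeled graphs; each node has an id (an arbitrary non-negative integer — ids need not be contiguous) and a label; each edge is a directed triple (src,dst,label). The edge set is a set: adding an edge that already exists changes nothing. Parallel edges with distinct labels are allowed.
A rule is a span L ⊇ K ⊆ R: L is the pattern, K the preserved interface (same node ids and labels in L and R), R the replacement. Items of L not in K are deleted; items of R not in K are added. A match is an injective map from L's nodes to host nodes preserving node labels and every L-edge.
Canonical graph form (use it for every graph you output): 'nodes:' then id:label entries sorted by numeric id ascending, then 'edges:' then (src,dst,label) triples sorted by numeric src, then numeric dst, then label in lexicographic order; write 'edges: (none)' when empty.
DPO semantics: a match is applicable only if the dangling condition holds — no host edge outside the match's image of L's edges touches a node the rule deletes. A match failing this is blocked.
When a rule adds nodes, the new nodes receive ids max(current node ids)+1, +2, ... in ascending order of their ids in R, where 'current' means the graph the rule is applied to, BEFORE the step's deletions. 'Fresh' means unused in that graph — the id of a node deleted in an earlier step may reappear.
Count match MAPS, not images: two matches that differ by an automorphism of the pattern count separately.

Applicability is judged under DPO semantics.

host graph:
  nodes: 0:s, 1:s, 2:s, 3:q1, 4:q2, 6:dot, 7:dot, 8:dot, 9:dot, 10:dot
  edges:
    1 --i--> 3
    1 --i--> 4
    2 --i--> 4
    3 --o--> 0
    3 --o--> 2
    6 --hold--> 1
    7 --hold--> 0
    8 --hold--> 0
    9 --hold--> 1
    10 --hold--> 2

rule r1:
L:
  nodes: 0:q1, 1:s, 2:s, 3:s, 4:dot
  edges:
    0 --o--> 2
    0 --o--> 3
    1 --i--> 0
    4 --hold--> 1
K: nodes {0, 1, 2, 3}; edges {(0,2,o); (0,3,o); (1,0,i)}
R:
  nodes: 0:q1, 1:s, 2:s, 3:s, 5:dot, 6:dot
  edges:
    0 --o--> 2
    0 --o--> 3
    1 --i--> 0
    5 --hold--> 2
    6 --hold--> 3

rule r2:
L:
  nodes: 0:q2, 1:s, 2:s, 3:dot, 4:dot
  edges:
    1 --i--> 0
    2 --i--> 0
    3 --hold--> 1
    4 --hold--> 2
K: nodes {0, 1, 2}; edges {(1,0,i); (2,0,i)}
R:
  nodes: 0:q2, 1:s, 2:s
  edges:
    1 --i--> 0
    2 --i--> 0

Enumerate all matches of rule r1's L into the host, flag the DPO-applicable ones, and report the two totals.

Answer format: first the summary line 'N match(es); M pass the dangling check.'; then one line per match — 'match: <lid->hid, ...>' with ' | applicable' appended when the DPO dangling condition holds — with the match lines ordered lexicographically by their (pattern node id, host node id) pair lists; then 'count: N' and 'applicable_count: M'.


4 match(es); 4 pass the dangling check.
match: 0->3, 1->1, 2->0, 3->2, 4->6 | applicable
match: 0->3, 1->1, 2->0, 3->2, 4->9 | applicable
match: 0->3, 1->1, 2->2, 3->0, 4->6 | applicable
match: 0->3, 1->1, 2->2, 3->0, 4->9 | applicable
count: 4
applicable_count: 4


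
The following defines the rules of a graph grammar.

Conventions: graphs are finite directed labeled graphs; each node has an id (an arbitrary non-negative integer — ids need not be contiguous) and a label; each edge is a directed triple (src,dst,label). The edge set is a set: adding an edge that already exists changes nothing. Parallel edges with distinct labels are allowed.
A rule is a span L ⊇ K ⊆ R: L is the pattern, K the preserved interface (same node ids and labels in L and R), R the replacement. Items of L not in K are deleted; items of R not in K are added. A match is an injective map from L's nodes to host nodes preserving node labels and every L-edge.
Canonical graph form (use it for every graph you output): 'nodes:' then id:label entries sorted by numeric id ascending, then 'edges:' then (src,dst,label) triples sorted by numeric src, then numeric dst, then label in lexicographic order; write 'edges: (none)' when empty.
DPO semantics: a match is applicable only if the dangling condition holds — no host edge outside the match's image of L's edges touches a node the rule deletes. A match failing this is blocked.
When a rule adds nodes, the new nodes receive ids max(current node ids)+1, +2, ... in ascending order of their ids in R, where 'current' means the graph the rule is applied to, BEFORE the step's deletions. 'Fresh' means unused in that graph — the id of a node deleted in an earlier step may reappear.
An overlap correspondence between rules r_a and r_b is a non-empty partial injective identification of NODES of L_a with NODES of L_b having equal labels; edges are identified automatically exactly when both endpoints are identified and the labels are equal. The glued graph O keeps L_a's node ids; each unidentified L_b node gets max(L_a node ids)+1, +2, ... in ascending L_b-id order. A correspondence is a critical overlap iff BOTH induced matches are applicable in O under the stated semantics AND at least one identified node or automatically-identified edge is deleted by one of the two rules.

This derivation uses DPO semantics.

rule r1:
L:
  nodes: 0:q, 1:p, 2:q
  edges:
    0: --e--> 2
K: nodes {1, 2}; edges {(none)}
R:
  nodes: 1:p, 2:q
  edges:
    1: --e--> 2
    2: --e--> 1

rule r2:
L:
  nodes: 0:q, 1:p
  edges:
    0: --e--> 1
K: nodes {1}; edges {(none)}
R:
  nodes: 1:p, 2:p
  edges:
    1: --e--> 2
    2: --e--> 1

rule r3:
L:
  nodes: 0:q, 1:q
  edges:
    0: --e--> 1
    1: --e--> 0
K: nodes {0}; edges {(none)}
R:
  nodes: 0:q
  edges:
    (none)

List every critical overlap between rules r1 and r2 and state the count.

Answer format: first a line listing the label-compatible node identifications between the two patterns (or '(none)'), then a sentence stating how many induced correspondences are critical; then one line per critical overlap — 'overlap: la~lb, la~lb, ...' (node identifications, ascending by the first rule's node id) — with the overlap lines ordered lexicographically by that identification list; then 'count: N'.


label-compatible node identifications between L(r1) and L(r2): 0~0, 1~1, 2~0
0 of the induced correspondences are critical overlaps of r1 and r2.
count: 0


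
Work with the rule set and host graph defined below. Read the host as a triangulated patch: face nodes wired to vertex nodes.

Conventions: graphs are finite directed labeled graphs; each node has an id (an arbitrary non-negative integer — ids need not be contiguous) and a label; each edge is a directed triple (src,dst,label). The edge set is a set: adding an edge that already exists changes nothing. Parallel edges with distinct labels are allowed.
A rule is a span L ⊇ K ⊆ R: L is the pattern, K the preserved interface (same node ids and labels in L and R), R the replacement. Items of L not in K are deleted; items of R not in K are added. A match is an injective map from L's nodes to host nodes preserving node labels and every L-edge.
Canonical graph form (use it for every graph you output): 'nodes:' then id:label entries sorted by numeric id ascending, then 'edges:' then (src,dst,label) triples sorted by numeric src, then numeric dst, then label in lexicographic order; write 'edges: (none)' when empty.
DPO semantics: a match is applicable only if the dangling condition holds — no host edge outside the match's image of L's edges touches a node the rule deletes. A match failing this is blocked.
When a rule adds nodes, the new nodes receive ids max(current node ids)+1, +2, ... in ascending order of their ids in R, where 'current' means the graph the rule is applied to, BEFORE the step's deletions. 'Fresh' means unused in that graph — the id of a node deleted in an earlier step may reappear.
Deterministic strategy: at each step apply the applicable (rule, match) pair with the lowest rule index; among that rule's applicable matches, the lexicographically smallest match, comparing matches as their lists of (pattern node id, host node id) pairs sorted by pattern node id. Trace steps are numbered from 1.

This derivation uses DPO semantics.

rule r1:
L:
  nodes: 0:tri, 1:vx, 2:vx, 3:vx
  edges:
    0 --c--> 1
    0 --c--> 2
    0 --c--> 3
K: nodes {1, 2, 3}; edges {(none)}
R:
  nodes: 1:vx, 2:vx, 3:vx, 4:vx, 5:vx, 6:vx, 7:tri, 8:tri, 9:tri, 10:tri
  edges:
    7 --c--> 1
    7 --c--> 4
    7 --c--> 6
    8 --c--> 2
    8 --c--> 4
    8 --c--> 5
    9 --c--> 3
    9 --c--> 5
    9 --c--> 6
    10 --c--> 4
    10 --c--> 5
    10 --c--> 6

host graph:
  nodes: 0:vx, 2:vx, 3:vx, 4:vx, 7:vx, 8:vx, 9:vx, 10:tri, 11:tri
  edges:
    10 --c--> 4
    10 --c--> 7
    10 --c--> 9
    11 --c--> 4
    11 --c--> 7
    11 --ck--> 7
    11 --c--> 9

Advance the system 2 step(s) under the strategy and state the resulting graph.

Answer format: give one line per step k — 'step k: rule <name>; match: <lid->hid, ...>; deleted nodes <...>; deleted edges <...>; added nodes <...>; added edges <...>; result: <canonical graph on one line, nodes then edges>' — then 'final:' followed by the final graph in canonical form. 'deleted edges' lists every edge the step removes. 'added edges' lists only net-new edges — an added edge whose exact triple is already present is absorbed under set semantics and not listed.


step 1: rule r1; match: 0->10, 1->4, 2->7, 3->9; deleted nodes 10; deleted edges (10,4,c); (10,7,c); (10,9,c); added nodes 12, 13, 14, 15, 16, 17, 18; added edges (15,4,c); (15,12,c); (15,14,c); (16,7,c); (16,12,c); (16,13,c); (17,9,c); (17,13,c); (17,14,c); (18,12,c); (18,13,c); (18,14,c); result: nodes: 0:vx, 2:vx, 3:vx, 4:vx, 7:vx, 8:vx, 9:vx, 11:tri, 12:vx, 13:vx, 14:vx, 15:tri, 16:tri, 17:tri, 18:tri edges: (11,4,c); (11,7,c); (11,7,ck); (11,9,c); (15,4,c); (15,12,c); (15,14,c); (16,7,c); (16,12,c); (16,13,c); (17,9,c); (17,13,c); (17,14,c); (18,12,c); (18,13,c); (18,14,c)
step 2: rule r1; match: 0->15, 1->4, 2->12, 3->14; deleted nodes 15; deleted edges (15,4,c); (15,12,c); (15,14,c); added nodes 19, 20, 21, 22, 23, 24, 25; added edges (22,4,c); (22,19,c); (22,21,c); (23,12,c); (23,19,c); (23,20,c); (24,14,c); (24,20,c); (24,21,c); (25,19,c); (25,20,c); (25,21,c); result: nodes: 0:vx, 2:vx, 3:vx, 4:vx, 7:vx, 8:vx, 9:vx, 11:tri, 12:vx, 13:vx, 14:vx, 16:tri, 17:tri, 18:tri, 19:vx, 20:vx, 21:vx, 22:tri, 23:tri, 24:tri, 25:tri edges: (11,4,c); (11,7,c); (11,7,ck); (11,9,c); (16,7,c); (16,12,c); (16,13,c); (17,9,c); (17,13,c); (17,14,c); (18,12,c); (18,13,c); (18,14,c); (22,4,c); (22,19,c); (22,21,c); (23,12,c); (23,19,c); (23,20,c); (24,14,c); (24,20,c); (24,21,c); (25,19,c); (25,20,c); (25,21,c)
final:
nodes: 0:vx, 2:vx, 3:vx, 4:vx, 7:vx, 8:vx, 9:vx, 11:tri, 12:vx, 13:vx, 14:vx, 16:tri, 17:tri, 18:tri, 19:vx, 20:vx, 21:vx, 22:tri, 23:tri, 24:tri, 25:tri
edges: (11,4,c); (11,7,c); (11,7,ck); (11,9,c); (16,7,c); (16,12,c); (16,13,c); (17,9,c); (17,13,c); (17,14,c); (18,12,c); (18,13,c); (18,14,c); (22,4,c); (22,19,c); (22,21,c); (23,12,c); (23,19,c); (23,20,c); (24,14,c); (24,20,c); (24,21,c); (25,19,c); (25,20,c); (25,21,c)


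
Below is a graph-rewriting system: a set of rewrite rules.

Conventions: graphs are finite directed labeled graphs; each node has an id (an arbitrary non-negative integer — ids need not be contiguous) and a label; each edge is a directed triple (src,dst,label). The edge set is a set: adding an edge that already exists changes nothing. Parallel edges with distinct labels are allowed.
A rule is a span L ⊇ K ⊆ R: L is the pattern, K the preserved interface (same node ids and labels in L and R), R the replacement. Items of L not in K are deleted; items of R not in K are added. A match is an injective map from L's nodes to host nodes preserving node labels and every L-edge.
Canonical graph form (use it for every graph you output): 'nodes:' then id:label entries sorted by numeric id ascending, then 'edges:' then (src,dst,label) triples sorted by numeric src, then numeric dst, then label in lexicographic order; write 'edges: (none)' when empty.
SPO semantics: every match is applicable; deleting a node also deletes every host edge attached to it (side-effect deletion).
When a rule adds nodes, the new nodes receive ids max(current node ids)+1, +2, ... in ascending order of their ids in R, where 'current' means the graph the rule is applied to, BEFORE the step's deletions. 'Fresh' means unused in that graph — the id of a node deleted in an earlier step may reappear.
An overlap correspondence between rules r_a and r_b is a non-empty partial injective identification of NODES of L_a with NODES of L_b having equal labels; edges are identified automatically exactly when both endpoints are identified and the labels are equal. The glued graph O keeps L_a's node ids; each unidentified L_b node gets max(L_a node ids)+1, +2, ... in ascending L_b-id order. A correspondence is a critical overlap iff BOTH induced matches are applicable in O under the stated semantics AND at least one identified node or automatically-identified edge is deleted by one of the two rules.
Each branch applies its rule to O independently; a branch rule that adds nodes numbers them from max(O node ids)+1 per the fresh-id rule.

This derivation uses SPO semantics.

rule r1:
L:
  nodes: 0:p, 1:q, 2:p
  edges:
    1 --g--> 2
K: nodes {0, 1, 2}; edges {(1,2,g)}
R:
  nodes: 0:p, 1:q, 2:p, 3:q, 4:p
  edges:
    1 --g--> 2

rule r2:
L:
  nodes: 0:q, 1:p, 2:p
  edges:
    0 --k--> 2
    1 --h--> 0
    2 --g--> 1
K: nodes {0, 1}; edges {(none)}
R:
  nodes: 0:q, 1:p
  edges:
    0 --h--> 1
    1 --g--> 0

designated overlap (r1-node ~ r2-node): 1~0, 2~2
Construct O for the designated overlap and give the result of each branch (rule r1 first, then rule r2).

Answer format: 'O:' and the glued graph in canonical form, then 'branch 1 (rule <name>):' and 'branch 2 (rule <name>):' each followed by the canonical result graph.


O:
nodes: 0:p, 1:q, 2:p, 3:p
edges: (1,2,g); (1,2,k); (2,3,g); (3,1,h)
branch 1 (rule r1):
nodes: 0:p, 1:q, 2:p, 3:p, 4:q, 5:p
edges: (1,2,g); (1,2,k); (2,3,g); (3,1,h)
branch 2 (rule r2):
nodes: 0:p, 1:q, 3:p
edges: (1,3,h); (3,1,g)


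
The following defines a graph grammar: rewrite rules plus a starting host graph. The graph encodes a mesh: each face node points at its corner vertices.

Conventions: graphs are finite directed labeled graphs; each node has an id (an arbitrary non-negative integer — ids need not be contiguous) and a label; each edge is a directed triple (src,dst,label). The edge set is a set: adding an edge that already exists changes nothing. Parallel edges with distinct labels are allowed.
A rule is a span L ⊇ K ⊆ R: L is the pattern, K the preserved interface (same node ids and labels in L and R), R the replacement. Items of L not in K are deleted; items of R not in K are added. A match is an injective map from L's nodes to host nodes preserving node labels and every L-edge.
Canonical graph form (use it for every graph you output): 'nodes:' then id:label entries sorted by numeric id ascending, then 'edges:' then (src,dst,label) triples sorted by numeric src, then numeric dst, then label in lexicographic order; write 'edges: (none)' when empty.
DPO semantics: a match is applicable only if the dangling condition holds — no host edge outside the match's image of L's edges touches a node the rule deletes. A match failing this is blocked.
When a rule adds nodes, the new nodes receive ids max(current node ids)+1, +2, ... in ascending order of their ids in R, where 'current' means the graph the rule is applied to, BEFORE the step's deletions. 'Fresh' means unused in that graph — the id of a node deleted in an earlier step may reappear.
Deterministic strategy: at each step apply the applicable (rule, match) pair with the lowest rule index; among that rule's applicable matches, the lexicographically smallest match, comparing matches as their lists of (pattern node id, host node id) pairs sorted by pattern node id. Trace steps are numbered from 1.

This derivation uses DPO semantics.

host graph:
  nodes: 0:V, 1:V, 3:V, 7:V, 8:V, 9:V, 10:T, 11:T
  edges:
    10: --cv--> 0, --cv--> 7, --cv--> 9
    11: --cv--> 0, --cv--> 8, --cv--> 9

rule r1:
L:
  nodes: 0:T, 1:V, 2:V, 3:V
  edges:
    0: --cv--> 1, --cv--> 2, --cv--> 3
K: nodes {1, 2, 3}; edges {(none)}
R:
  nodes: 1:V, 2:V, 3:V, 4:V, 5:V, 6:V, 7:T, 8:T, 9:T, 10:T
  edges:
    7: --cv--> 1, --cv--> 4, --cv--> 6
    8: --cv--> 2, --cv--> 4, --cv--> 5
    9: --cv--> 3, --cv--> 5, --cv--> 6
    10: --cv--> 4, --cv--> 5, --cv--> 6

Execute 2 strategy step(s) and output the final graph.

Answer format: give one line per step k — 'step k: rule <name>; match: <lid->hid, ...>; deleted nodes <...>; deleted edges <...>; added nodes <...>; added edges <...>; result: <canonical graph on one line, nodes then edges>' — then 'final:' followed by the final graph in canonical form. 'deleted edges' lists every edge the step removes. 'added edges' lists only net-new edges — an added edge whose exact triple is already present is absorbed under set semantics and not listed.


step 1: rule r1; match: 0->10, 1->0, 2->7, 3->9; deleted nodes 10; deleted edges (10,0,cv); (10,7,cv); (10,9,cv); added nodes 12, 13, 14, 15, 16, 17, 18; added edges (15,0,cv); (15,12,cv); (15,14,cv); (16,7,cv); (16,12,cv); (16,13,cv); (17,9,cv); (17,13,cv); (17,14,cv); (18,12,cv); (18,13,cv); (18,14,cv); result: nodes: 0:V, 1:V, 3:V, 7:V, 8:V, 9:V, 11:T, 12:V, 13:V, 14:V, 15:T, 16:T, 17:T, 18:T edges: (11,0,cv); (11,8,cv); (11,9,cv); (15,0,cv); (15,12,cv); (15,14,cv); (16,7,cv); (16,12,cv); (16,13,cv); (17,9,cv); (17,13,cv); (17,14,cv); (18,12,cv); (18,13,cv); (18,14,cv)
step 2: rule r1; match: 0->11, 1->0, 2->8, 3->9; deleted nodes 11; deleted edges (11,0,cv); (11,8,cv); (11,9,cv); added nodes 19, 20, 21, 22, 23, 24, 25; added edges (22,0,cv); (22,19,cv); (22,21,cv); (23,8,cv); (23,19,cv); (23,20,cv); (24,9,cv); (24,20,cv); (24,21,cv); (25,19,cv); (25,20,cv); (25,21,cv); result: nodes: 0:V, 1:V, 3:V, 7:V, 8:V, 9:V, 12:V, 13:V, 14:V, 15:T, 16:T, 17:T, 18:T, 19:V, 20:V, 21:V, 22:T, 23:T, 24:T, 25:T edges: (15,0,cv); (15,12,cv); (15,14,cv); (16,7,cv); (16,12,cv); (16,13,cv); (17,9,cv); (17,13,cv); (17,14,cv); (18,12,cv); (18,13,cv); (18,14,cv); (22,0,cv); (22,19,cv); (22,21,cv); (23,8,cv); (23,19,cv); (23,20,cv); (24,9,cv); (24,20,cv); (24,21,cv); (25,19,cv); (25,20,cv); (25,21,cv)
final:
nodes: 0:V, 1:V, 3:V, 7:V, 8:V, 9:V, 12:V, 13:V, 14:V, 15:T, 16:T, 17:T, 18:T, 19:V, 20:V, 21:V, 22:T, 23:T, 24:T, 25:T
edges: (15,0,cv); (15,12,cv); (15,14,cv); (16,7,cv); (16,12,cv); (16,13,cv); (17,9,cv); (17,13,cv); (17,14,cv); (18,12,cv); (18,13,cv); (18,14,cv); (22,0,cv); (22,19,cv); (22,21,cv); (23,8,cv); (23,19,cv); (23,20,cv); (24,9,cv); (24,20,cv); (24,21,cv); (25,19,cv); (25,20,cv); (25,21,cv)


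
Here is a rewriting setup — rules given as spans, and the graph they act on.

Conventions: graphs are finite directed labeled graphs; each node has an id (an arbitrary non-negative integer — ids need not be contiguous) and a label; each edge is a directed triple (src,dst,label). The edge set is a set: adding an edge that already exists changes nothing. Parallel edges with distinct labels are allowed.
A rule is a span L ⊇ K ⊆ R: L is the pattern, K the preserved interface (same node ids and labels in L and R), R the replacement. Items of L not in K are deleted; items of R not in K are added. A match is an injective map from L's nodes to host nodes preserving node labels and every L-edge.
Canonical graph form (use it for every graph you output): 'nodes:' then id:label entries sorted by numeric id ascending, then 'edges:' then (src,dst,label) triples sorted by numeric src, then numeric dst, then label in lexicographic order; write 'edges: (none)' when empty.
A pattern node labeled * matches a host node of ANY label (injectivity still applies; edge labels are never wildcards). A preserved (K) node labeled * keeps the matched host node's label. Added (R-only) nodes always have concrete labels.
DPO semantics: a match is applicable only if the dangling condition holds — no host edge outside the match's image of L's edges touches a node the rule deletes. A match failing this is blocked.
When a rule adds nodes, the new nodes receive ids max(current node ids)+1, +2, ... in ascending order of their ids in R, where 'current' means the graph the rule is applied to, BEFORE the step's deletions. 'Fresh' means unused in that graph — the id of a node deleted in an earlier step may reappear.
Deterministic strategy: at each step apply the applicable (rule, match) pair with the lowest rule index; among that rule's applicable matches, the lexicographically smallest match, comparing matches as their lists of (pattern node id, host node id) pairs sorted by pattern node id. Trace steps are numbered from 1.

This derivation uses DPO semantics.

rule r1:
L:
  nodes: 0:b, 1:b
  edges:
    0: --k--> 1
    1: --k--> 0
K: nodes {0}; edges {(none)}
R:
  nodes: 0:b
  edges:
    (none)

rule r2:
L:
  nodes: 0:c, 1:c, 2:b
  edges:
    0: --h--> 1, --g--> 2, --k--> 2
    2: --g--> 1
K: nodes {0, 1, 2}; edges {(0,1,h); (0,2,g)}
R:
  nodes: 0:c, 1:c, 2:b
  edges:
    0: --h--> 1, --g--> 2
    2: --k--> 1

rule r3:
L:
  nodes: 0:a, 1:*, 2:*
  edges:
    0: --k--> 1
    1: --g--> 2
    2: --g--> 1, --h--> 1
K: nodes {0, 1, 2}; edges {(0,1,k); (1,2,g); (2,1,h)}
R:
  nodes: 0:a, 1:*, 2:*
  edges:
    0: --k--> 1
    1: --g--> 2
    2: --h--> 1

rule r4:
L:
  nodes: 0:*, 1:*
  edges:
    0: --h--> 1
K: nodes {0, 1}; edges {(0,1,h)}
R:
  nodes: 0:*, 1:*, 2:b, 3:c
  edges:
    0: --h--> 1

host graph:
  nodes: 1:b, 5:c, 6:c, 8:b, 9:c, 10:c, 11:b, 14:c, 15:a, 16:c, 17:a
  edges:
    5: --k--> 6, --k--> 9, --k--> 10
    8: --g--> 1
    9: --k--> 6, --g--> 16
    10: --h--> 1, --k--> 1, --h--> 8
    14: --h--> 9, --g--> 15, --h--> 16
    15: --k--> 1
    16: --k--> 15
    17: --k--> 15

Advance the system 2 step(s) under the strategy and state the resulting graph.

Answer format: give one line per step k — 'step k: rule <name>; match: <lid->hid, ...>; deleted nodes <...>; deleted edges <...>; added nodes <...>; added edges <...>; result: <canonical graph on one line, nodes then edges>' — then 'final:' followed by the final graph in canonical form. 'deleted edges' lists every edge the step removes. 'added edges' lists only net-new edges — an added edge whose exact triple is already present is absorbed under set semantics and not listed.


step 1: rule r4; match: 0->10, 1->1; deleted nodes (none); deleted edges (none); added nodes 18, 19; added edges (none); result: nodes: 1:b, 5:c, 6:c, 8:b, 9:c, 10:c, 11:b, 14:c, 15:a, 16:c, 17:a, 18:b, 19:c edges: (5,6,k); (5,9,k); (5,10,k); (8,1,g); (9,6,k); (9,16,g); (10,1,h); (10,1,k); (10,8,h); (14,9,h); (14,15,g); (14,16,h); (15,1,k); (16,15,k); (17,15,k)
step 2: rule r4; match: 0->10, 1->1; deleted nodes (none); deleted edges (none); added nodes 20, 21; added edges (none); result: nodes: 1:b, 5:c, 6:c, 8:b, 9:c, 10:c, 11:b, 14:c, 15:a, 16:c, 17:a, 18:b, 19:c, 20:b, 21:c edges: (5,6,k); (5,9,k); (5,10,k); (8,1,g); (9,6,k); (9,16,g); (10,1,h); (10,1,k); (10,8,h); (14,9,h); (14,15,g); (14,16,h); (15,1,k); (16,15,k); (17,15,k)
final:
nodes: 1:b, 5:c, 6:c, 8:b, 9:c, 10:c, 11:b, 14:c, 15:a, 16:c, 17:a, 18:b, 19:c, 20:b, 21:c
edges: (5,6,k); (5,9,k); (5,10,k); (8,1,g); (9,6,k); (9,16,g); (10,1,h); (10,1,k); (10,8,h); (14,9,h); (14,15,g); (14,16,h); (15,1,k); (16,15,k); (17,15,k)


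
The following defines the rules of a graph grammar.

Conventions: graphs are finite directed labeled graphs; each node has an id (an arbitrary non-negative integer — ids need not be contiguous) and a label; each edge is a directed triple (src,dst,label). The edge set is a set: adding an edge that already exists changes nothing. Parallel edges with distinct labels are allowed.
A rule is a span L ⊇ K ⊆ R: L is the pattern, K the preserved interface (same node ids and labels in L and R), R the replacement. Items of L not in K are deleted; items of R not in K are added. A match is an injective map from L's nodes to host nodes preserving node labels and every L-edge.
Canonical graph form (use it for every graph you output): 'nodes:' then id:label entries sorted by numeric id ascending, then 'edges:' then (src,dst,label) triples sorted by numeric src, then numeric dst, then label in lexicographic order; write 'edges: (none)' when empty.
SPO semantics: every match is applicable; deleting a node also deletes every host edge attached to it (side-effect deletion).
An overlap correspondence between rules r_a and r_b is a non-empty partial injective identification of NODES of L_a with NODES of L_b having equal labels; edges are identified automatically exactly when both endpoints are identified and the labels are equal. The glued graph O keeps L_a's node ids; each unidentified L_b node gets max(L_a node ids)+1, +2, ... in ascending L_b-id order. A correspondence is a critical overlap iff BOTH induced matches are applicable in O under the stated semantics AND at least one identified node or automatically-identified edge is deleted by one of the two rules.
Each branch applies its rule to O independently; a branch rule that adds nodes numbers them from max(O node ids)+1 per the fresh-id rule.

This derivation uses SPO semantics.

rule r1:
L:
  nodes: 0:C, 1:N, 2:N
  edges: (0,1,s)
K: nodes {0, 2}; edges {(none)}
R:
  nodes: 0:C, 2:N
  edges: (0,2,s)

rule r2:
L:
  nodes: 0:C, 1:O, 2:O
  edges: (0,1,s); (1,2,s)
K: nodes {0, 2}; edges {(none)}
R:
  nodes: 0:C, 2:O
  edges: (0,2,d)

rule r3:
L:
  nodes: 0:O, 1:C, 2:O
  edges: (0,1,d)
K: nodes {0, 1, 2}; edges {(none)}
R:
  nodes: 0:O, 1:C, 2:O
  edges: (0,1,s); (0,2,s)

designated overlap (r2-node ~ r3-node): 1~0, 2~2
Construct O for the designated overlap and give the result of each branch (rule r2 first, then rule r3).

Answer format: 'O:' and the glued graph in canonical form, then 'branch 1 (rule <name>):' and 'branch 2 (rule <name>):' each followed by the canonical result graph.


O:
nodes: 0:C, 1:O, 2:O, 3:C
edges: (0,1,s); (1,2,s); (1,3,d)
branch 1 (rule r2):
nodes: 0:C, 2:O, 3:C
edges: (0,2,d)
branch 2 (rule r3):
nodes: 0:C, 1:O, 2:O, 3:C
edges: (0,1,s); (1,2,s); (1,3,s)


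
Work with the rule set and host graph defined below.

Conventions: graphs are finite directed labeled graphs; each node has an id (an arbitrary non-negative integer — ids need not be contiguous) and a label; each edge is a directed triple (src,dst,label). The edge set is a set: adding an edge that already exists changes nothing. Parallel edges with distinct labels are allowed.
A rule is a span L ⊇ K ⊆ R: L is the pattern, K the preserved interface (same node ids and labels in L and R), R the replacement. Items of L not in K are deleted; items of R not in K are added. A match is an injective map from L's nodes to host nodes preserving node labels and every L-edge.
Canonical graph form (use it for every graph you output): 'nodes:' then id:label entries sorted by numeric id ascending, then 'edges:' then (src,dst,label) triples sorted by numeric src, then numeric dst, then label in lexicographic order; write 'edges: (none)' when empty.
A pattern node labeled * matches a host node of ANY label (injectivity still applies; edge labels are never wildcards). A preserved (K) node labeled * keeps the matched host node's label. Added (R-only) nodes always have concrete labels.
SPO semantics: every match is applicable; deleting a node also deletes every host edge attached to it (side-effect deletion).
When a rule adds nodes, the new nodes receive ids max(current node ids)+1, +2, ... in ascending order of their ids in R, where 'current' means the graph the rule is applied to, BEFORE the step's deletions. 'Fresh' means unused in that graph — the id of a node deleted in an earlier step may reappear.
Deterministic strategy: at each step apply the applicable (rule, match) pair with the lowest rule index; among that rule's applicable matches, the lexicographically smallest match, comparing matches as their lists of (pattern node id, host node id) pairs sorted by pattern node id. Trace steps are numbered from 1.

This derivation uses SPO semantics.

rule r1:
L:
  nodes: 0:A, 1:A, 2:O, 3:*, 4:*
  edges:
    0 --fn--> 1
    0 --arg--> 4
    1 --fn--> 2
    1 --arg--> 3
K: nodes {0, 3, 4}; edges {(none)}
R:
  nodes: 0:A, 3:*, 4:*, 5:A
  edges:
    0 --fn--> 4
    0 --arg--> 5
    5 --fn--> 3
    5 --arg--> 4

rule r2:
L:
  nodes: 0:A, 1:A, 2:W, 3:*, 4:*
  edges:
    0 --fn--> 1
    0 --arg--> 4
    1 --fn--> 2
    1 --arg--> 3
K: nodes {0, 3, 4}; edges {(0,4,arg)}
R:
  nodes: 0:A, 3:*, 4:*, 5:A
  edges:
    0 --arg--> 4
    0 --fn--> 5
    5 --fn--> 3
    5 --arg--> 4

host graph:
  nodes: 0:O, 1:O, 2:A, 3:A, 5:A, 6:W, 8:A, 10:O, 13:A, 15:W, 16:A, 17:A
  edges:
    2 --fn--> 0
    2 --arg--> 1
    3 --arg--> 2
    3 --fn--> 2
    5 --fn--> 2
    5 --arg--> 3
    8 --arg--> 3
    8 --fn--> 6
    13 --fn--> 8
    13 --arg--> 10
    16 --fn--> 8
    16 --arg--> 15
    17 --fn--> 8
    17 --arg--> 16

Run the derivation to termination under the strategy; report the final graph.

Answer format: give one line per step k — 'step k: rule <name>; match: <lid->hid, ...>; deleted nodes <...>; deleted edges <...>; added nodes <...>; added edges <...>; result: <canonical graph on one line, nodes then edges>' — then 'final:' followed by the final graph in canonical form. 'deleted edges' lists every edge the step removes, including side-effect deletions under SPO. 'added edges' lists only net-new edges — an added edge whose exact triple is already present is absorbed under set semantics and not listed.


step 1: rule r1; match: 0->5, 1->2, 2->0, 3->1, 4->3; deleted nodes 0, 2; deleted edges (2,0,fn); (2,1,arg); (3,2,arg); (3,2,fn); (5,2,fn); (5,3,arg); added nodes 18; added edges (5,3,fn); (5,18,arg); (18,1,fn); (18,3,arg); result: nodes: 1:O, 3:A, 5:A, 6:W, 8:A, 10:O, 13:A, 15:W, 16:A, 17:A, 18:A edges: (5,3,fn); (5,18,arg); (8,3,arg); (8,6,fn); (13,8,fn); (13,10,arg); (16,8,fn); (16,15,arg); (17,8,fn); (17,16,arg); (18,1,fn); (18,3,arg)
step 2: rule r2; match: 0->13, 1->8, 2->6, 3->3, 4->10; deleted nodes 6, 8; deleted edges (8,3,arg); (8,6,fn); (13,8,fn); (16,8,fn); (17,8,fn); added nodes 19; added edges (13,19,fn); (19,3,fn); (19,10,arg); result: nodes: 1:O, 3:A, 5:A, 10:O, 13:A, 15:W, 16:A, 17:A, 18:A, 19:A edges: (5,3,fn); (5,18,arg); (13,10,arg); (13,19,fn); (16,15,arg); (17,16,arg); (18,1,fn); (18,3,arg); (19,3,fn); (19,10,arg)
final:
nodes: 1:O, 3:A, 5:A, 10:O, 13:A, 15:W, 16:A, 17:A, 18:A, 19:A
edges: (5,3,fn); (5,18,arg); (13,10,arg); (13,19,fn); (16,15,arg); (17,16,arg); (18,1,fn); (18,3,arg); (19,3,fn); (19,10,arg)


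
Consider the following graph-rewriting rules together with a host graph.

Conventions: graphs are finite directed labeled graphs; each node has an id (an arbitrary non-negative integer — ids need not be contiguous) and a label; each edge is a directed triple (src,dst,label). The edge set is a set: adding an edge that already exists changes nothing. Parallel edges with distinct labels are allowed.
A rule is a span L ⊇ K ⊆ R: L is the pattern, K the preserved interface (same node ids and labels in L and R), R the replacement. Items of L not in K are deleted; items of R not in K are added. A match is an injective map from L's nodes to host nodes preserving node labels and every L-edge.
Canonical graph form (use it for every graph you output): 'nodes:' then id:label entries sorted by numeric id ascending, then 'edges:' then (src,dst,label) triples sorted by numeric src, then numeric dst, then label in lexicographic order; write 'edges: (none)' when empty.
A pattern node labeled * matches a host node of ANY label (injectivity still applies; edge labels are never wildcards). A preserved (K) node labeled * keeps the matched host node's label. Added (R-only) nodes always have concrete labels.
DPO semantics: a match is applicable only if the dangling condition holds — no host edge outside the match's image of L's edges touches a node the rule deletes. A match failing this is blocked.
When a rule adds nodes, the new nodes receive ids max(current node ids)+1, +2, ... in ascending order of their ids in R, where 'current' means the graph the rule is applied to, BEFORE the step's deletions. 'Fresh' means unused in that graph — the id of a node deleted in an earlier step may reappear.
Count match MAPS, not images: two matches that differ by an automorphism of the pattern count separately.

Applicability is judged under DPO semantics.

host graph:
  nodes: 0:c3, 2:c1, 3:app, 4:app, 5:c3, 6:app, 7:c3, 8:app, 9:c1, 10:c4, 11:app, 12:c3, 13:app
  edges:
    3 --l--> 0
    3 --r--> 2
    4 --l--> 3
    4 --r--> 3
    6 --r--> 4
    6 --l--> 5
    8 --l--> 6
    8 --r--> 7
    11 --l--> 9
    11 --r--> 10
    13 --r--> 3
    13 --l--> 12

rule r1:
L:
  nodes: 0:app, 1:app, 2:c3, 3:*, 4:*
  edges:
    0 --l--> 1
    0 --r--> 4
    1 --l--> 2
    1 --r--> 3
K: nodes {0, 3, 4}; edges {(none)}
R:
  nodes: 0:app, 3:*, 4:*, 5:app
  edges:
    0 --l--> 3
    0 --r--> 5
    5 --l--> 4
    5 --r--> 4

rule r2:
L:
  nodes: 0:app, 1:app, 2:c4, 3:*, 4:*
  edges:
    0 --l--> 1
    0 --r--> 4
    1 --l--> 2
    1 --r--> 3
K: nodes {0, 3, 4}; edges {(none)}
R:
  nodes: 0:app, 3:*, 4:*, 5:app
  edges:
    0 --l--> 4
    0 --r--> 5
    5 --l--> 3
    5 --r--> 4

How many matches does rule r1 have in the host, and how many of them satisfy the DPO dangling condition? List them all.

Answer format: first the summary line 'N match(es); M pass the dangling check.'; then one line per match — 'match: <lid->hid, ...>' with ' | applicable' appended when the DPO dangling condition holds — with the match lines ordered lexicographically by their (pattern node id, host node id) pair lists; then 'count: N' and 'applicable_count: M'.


1 match(es); 1 pass the dangling check.
match: 0->8, 1->6, 2->5, 3->4, 4->7 | applicable
count: 1
applicable_count: 1
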